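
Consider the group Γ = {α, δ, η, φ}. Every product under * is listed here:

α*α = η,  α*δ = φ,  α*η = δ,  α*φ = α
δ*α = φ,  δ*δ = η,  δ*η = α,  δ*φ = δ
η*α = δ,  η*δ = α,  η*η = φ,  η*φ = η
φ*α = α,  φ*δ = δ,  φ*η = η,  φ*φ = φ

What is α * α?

Read row α, column α: α * α = η.

η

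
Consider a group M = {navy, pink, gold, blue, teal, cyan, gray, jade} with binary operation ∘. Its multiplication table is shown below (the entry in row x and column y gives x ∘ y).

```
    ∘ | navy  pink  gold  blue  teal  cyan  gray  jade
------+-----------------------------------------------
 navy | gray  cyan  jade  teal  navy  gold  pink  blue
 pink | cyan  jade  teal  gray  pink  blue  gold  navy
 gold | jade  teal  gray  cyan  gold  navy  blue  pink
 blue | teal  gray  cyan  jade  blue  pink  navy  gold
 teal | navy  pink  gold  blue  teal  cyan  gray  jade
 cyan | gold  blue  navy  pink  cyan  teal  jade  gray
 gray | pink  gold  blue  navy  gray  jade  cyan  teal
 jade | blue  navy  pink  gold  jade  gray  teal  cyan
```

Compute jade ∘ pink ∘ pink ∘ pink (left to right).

jade ∘ pink = navy
navy ∘ pink = cyan
cyan ∘ pink = blue

blue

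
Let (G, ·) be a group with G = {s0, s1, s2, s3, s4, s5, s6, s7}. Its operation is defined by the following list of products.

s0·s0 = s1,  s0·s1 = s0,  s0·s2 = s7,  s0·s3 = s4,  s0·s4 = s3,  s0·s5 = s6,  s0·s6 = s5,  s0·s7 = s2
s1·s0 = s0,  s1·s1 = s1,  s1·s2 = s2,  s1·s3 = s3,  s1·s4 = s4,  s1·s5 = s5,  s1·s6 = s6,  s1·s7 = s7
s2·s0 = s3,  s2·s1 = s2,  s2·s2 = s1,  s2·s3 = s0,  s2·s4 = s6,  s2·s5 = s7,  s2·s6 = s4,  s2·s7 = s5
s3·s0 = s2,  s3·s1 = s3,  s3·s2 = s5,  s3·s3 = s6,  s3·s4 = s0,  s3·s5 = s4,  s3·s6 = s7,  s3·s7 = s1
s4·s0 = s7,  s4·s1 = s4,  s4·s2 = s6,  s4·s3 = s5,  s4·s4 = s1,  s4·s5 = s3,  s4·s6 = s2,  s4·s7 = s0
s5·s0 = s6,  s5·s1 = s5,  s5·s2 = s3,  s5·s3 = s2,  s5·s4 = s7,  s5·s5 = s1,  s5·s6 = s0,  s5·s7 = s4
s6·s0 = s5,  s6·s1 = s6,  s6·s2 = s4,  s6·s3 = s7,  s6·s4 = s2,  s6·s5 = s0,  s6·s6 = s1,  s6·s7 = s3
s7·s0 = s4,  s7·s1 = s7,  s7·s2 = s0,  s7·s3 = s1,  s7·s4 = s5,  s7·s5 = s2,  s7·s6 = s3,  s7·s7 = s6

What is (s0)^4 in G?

s0^1 = s0
s0^2 = s0·s0 = s1
s0^3 = s1·s0 = s0
s0^4 = s0·s0 = s1
(Structurally, G here is isomorphic to the dihedral group D_4.)

s1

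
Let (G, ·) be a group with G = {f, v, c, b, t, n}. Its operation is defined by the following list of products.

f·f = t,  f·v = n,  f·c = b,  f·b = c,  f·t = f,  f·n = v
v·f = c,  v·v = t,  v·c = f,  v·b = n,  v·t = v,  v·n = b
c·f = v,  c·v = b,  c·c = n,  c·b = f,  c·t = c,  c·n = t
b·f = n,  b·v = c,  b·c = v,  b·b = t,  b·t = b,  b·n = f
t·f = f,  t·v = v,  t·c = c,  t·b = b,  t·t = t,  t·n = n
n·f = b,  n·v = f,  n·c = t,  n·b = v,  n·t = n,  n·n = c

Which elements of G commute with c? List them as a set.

{c, n, t}

Compare row c with column c entry by entry.
n·c = t = c·n, so n commutes with c.
b·c = v but c·b = f, so b does not.
Collecting the elements that commute with c: C(c) = {c, n, t}.
(Structurally, G here is isomorphic to the symmetric group S_3.)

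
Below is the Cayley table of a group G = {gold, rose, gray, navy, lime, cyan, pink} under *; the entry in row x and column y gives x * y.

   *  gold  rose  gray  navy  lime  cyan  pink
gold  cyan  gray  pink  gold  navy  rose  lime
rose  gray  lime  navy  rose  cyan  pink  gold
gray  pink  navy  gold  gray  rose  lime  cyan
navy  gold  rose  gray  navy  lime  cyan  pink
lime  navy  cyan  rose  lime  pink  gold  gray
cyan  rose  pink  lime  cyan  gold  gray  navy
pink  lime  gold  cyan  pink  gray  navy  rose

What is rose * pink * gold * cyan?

gray

rose * pink = gold
gold * gold = cyan
cyan * cyan = gray
(Structurally, G here is isomorphic to the cyclic group Z_7.)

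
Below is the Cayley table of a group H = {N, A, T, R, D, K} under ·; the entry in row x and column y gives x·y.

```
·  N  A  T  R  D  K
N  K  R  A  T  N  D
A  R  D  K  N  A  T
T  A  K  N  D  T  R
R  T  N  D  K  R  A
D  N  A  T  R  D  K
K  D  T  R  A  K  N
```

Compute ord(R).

The identity element is D (its row matches the header).
R^1 = R
R^2 = R·R = K
R^3 = K·R = A
R^4 = A·R = N
R^5 = N·R = T
R^6 = T·R = D
The first power of R equal to the identity is R^6, so ord(R) = 6.

6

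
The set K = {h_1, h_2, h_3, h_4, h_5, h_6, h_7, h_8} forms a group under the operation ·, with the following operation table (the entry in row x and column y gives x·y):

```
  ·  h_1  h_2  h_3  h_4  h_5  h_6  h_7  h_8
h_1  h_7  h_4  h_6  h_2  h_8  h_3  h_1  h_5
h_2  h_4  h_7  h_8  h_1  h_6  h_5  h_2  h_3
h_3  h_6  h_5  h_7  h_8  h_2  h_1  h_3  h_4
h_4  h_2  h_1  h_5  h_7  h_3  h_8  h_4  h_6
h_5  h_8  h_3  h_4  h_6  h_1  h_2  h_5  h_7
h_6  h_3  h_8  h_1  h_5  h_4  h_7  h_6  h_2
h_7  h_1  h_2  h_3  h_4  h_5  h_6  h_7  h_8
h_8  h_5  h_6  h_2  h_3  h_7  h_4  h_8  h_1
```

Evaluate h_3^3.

h_3^1 = h_3
h_3^2 = h_3·h_3 = h_7
h_3^3 = h_7·h_3 = h_3

h_3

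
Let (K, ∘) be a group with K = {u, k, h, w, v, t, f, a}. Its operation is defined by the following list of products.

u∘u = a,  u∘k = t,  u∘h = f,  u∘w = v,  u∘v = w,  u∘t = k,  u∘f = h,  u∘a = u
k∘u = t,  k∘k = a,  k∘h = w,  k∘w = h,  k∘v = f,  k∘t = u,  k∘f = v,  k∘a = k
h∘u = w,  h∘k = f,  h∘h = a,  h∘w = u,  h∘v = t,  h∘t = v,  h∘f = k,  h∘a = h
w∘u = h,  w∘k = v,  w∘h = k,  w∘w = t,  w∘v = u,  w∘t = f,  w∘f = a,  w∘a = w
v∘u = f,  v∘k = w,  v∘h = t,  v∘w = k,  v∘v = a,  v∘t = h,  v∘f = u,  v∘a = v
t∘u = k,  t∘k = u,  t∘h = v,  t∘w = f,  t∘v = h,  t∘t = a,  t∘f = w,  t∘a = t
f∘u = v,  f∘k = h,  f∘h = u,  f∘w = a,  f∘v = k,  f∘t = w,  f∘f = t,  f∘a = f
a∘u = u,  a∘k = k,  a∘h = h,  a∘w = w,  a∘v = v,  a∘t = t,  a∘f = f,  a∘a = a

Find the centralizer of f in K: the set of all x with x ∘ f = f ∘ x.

{a, f, t, w}

Compare row f with column f entry by entry.
t ∘ f = w = f ∘ t, so t commutes with f.
h ∘ f = k but f ∘ h = u, so h does not.
Collecting the elements that commute with f: C(f) = {a, f, t, w}.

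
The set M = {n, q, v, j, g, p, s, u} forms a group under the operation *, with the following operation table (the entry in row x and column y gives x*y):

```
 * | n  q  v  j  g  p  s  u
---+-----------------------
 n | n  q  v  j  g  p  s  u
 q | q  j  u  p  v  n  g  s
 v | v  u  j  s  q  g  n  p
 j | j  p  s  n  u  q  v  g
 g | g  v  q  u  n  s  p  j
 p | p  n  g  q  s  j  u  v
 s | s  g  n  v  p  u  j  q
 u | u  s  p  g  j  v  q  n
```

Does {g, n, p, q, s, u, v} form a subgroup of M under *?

No

v*v = j, which is not in {g, n, p, q, s, u, v}.
The subset is not closed under *, so it is not a subgroup.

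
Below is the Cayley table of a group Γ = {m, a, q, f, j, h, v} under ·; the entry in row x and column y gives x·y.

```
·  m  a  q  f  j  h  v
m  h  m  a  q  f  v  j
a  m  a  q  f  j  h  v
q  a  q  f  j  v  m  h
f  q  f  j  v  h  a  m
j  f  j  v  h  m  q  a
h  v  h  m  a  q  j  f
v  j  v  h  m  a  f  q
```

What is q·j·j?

q·j = v
v·j = a

a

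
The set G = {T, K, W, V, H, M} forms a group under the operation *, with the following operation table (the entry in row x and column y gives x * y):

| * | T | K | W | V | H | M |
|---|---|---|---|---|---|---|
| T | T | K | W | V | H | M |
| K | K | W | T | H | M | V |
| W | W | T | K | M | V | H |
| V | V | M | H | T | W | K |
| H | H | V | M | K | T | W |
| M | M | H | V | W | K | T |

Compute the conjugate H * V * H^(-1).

M

The identity is T. In row H, the entry T sits in column H, so H^(-1) = H.
H * V = K
K * H = M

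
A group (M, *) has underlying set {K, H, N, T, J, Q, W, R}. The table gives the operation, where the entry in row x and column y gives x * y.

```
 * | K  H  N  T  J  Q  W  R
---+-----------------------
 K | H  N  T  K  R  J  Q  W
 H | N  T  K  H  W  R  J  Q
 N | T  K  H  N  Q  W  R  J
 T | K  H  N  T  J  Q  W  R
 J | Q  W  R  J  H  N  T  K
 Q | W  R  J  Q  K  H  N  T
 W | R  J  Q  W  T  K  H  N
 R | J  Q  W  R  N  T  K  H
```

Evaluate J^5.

J

J^1 = J
J^2 = J * J = H
J^3 = H * J = W
J^4 = W * J = T
J^5 = T * J = J
(Structurally, M here is isomorphic to the quaternion group Q_8.)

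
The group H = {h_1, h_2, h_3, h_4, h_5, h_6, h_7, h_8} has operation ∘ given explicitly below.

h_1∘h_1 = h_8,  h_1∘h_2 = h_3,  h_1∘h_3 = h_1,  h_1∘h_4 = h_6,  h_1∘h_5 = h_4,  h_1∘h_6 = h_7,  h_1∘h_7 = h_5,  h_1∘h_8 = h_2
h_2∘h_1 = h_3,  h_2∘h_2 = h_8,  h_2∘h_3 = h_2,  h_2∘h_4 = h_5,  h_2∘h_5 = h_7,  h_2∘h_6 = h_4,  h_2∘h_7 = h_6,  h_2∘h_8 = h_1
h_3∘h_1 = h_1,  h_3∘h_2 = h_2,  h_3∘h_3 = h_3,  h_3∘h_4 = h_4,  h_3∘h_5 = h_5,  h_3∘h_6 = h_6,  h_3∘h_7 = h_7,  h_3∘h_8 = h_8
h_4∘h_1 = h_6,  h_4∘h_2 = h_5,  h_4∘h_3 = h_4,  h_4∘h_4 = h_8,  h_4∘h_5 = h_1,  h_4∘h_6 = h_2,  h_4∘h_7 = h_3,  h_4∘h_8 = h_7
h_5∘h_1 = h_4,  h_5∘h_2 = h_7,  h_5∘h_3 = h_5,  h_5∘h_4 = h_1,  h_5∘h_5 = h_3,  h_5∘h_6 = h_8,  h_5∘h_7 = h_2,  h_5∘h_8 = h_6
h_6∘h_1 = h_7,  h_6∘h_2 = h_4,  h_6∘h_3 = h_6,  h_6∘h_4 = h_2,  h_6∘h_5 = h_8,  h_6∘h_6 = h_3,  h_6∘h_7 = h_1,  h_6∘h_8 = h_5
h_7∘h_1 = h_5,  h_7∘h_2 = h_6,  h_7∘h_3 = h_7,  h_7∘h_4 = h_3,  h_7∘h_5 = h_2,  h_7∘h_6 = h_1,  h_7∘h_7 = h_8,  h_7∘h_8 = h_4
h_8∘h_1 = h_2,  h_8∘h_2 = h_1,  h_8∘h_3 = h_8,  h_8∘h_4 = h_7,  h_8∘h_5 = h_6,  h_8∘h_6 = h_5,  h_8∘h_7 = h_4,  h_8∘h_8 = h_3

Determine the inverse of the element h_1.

h_2

First locate the identity: row h_3 matches the header, so h_3 is the identity.
Scan row h_1 for h_3: h_1 ∘ h_2 = h_3. Hence h_1^(-1) = h_2.
(Structurally, H here is isomorphic to Z_2 x Z_4.)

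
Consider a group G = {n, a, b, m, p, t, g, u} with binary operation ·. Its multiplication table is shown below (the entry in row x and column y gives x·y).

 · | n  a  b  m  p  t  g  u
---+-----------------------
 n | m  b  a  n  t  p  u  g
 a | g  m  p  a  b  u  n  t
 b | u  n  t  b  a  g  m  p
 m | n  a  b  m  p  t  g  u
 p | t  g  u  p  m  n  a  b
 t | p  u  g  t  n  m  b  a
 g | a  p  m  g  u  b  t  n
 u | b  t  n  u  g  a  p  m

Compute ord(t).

The identity element is m (its row matches the header).
t^1 = t
t^2 = t·t = m
The first power of t equal to the identity is t^2, so ord(t) = 2.

2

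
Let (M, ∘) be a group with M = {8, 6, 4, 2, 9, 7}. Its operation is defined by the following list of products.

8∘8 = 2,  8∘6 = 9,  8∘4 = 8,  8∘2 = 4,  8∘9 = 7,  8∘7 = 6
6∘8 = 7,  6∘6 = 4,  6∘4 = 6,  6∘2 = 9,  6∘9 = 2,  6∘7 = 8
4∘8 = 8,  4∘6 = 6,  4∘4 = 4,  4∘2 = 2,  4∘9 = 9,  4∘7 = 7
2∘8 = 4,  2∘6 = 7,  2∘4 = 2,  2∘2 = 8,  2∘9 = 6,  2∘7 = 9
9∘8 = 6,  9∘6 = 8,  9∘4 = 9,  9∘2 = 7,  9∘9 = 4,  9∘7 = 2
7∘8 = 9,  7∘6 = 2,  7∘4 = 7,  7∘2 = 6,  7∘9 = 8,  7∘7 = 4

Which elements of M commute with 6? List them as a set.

Compare row 6 with column 6 entry by entry.
8 ∘ 6 = 9 but 6 ∘ 8 = 7, so 8 does not.
Collecting the elements that commute with 6: C(6) = {4, 6}.

{4, 6}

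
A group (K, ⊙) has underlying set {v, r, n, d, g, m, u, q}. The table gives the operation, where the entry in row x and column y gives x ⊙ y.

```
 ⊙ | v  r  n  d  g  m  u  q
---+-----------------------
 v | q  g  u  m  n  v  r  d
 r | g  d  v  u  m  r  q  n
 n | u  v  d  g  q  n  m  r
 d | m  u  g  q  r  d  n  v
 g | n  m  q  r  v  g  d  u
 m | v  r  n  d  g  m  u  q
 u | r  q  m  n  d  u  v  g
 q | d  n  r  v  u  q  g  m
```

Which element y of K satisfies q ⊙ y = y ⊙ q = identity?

q

First locate the identity: row m matches the header, so m is the identity.
Scan row q for m: q ⊙ q = m. Hence q^(-1) = q.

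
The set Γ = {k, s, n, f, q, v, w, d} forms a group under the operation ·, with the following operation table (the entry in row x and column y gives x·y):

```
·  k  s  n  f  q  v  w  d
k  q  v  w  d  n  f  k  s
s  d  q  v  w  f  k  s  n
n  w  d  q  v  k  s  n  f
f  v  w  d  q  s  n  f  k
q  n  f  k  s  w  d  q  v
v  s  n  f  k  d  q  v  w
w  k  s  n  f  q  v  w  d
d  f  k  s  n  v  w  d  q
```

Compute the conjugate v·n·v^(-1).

k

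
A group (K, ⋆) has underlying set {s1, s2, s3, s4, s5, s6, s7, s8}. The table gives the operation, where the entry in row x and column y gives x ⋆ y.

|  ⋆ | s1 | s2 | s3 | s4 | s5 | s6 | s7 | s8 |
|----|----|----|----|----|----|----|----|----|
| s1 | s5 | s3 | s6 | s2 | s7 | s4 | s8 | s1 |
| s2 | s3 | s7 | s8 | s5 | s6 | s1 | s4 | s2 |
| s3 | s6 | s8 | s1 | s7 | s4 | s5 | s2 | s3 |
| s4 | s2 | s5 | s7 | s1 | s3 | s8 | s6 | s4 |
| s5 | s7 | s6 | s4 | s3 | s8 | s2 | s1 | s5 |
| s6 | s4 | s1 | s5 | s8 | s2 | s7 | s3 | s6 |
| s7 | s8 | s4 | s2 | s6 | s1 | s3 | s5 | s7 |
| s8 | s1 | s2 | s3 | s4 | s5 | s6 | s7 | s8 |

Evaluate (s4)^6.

s7

s4^1 = s4
s4^2 = s4 ⋆ s4 = s1
s4^3 = s1 ⋆ s4 = s2
s4^4 = s2 ⋆ s4 = s5
s4^5 = s5 ⋆ s4 = s3
s4^6 = s3 ⋆ s4 = s7
(Structurally, K here is isomorphic to the cyclic group Z_8.)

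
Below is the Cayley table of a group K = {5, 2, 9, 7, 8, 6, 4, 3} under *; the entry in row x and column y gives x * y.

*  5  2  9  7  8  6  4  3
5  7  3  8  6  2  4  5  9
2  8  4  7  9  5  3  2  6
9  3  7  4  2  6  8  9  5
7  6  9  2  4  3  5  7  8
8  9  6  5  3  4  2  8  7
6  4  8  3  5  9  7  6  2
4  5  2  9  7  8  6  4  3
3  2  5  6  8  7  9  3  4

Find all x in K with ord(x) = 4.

{5, 6}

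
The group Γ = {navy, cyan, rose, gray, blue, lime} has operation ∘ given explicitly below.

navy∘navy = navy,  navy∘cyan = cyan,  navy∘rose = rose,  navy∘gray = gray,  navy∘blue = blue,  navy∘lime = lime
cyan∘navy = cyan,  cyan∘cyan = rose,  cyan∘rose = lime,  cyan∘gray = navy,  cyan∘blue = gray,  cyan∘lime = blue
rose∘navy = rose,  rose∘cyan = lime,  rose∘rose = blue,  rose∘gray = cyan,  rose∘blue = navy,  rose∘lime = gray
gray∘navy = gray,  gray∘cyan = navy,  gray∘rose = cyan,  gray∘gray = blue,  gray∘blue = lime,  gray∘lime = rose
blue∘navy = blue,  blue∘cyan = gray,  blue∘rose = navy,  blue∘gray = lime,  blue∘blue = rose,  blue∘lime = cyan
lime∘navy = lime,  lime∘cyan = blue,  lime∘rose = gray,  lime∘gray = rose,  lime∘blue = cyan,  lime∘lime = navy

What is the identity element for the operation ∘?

The identity e satisfies e ∘ x = x for all x, so its row in the table reproduces the column headers.
Row navy reads: navy, cyan, rose, gray, blue, lime — exactly the header order. So navy is the identity.

navy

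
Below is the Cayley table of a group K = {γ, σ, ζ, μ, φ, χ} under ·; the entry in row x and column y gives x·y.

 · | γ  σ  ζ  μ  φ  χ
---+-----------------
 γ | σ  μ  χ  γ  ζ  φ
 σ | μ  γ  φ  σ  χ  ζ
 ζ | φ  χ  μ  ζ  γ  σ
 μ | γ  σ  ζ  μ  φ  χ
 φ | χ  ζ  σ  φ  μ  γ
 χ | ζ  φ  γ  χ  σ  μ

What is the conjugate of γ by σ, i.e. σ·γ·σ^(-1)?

γ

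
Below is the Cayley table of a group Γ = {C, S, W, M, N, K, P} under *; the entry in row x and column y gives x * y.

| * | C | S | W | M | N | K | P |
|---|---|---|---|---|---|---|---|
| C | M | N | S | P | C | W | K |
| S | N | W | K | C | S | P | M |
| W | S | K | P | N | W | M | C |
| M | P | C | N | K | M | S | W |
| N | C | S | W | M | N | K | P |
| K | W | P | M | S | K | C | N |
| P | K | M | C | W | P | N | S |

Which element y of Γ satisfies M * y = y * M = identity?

First locate the identity: row N matches the header, so N is the identity.
Scan row M for N: M * W = N. Hence M^(-1) = W.
(Structurally, Γ here is isomorphic to the cyclic group Z_7.)

W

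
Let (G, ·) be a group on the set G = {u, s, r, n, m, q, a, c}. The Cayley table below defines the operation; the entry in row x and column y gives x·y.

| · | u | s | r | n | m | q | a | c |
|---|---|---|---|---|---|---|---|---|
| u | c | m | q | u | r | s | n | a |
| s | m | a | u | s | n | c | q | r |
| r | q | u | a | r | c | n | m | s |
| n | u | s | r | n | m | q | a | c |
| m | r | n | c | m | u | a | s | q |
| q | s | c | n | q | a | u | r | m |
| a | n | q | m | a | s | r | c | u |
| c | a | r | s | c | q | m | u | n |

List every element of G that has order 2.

Identity is n. Compute the order of each non-identity element by repeated multiplication:
  u: u → c → a → n  (order 4)
  s: s → a → q → c → r → u → m → n  (order 8)
  r: r → a → m → c → s → u → q → n  (order 8)
  m: m → u → r → c → q → a → s → n  (order 8)
  q: q → u → s → c → m → a → r → n  (order 8)
  a: a → c → u → n  (order 4)
  c: c → n  (order 2)
Elements of order 2: {c}.

{c}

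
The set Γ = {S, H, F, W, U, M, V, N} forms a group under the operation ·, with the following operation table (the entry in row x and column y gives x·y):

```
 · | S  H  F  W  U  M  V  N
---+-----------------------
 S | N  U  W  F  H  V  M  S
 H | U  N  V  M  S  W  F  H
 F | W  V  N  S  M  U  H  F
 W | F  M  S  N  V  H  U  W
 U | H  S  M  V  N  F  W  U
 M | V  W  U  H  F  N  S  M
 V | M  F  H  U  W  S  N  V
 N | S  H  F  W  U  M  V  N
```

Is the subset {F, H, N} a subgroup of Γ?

No

F·H = V, which is not in {F, H, N}.
The subset is not closed under ·, so it is not a subgroup.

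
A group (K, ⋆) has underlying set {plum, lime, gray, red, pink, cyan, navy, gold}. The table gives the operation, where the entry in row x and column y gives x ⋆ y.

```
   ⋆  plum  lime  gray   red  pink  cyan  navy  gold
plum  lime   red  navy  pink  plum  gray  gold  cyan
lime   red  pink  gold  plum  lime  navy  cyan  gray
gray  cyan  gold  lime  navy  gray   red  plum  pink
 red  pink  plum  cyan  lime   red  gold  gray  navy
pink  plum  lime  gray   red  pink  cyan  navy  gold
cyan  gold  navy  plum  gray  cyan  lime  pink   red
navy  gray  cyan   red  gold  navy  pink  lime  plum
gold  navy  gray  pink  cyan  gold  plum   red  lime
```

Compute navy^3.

navy^1 = navy
navy^2 = navy ⋆ navy = lime
navy^3 = lime ⋆ navy = cyan
(Structurally, K here is isomorphic to the quaternion group Q_8.)

cyan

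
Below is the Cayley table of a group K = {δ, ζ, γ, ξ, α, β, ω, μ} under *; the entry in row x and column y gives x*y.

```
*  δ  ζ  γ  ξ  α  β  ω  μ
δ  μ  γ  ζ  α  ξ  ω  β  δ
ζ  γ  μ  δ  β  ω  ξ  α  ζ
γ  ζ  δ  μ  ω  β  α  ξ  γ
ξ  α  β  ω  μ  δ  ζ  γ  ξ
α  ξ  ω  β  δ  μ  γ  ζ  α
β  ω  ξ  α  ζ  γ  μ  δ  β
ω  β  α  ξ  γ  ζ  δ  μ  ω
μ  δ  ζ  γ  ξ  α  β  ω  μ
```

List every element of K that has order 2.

{α, β, γ, δ, ζ, ξ, ω}

Identity is μ. Compute the order of each non-identity element by repeated multiplication:
  δ: δ → μ  (order 2)
  ζ: ζ → μ  (order 2)
  γ: γ → μ  (order 2)
  ξ: ξ → μ  (order 2)
  α: α → μ  (order 2)
  β: β → μ  (order 2)
  ω: ω → μ  (order 2)
Elements of order 2: {α, β, γ, δ, ζ, ξ, ω}.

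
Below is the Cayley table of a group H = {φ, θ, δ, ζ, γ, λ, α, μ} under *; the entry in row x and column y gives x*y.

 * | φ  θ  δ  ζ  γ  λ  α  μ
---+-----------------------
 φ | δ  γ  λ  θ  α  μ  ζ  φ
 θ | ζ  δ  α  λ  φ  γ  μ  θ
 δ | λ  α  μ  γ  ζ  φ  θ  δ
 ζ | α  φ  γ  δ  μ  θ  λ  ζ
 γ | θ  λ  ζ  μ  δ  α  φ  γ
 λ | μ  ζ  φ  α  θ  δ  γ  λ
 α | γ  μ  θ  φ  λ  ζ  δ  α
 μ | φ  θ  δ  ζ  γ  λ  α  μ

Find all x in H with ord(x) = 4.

Identity is μ. Compute the order of each non-identity element by repeated multiplication:
  φ: φ → δ → λ → μ  (order 4)
  θ: θ → δ → α → μ  (order 4)
  δ: δ → μ  (order 2)
  ζ: ζ → δ → γ → μ  (order 4)
  γ: γ → δ → ζ → μ  (order 4)
  λ: λ → δ → φ → μ  (order 4)
  α: α → δ → θ → μ  (order 4)
Elements of order 4: {α, γ, ζ, θ, λ, φ}.

{α, γ, ζ, θ, λ, φ}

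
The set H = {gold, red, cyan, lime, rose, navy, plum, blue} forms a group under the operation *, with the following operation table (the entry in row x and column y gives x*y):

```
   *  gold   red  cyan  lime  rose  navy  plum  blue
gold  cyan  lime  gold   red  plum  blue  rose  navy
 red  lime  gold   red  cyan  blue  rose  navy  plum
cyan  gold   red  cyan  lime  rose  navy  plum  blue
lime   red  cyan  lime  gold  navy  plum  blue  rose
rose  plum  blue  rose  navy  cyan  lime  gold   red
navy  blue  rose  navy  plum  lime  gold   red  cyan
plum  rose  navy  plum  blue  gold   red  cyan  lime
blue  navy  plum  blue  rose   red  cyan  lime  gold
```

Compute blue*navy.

Read row blue, column navy: blue*navy = cyan.

cyan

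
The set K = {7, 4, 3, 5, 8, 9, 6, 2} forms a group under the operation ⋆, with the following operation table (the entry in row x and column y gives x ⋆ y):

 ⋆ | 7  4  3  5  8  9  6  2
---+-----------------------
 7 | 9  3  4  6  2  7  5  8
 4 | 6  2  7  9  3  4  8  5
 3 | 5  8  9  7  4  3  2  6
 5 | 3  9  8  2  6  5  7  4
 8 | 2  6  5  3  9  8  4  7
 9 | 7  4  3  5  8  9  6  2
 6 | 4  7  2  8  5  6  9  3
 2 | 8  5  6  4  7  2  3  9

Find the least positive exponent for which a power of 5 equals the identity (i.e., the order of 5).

The identity element is 9 (its row matches the header).
5^1 = 5
5^2 = 5 ⋆ 5 = 2
5^3 = 2 ⋆ 5 = 4
5^4 = 4 ⋆ 5 = 9
The first power of 5 equal to the identity is 5^4, so ord(5) = 4.

4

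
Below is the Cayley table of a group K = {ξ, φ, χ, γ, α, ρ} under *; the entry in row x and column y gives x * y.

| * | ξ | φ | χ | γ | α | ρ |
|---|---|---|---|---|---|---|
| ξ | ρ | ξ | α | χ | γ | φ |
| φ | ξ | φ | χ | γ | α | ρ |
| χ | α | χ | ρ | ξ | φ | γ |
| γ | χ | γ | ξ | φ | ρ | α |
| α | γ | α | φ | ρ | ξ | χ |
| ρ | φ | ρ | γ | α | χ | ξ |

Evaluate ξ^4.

ξ

ξ^1 = ξ
ξ^2 = ξ * ξ = ρ
ξ^3 = ρ * ξ = φ
ξ^4 = φ * ξ = ξ
(Structurally, K here is isomorphic to the cyclic group Z_6.)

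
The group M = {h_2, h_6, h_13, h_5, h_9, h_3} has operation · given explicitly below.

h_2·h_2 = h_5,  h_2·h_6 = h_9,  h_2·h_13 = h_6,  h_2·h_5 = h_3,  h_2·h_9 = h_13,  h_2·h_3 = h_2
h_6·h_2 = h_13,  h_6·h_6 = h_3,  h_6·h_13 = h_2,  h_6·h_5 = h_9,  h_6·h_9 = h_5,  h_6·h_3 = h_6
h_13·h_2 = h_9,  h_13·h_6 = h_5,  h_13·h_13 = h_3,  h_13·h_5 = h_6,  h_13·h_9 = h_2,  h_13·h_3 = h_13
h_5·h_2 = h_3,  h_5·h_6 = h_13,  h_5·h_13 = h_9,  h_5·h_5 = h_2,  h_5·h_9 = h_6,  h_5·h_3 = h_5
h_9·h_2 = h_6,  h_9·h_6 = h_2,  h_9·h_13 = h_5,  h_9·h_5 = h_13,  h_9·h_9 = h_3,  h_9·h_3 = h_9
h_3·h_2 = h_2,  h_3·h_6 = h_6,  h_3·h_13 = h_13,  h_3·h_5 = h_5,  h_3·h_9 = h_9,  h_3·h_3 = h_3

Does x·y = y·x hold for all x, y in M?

No

h_2·h_13 = h_6 but h_13·h_2 = h_9.
Since h_2 and h_13 do not commute, M is not abelian.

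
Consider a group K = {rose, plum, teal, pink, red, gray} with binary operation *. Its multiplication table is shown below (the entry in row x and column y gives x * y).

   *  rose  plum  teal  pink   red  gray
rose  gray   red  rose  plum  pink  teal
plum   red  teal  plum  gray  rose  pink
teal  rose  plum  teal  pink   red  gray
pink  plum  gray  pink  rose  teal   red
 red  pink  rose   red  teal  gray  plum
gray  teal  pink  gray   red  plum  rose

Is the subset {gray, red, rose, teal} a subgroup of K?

No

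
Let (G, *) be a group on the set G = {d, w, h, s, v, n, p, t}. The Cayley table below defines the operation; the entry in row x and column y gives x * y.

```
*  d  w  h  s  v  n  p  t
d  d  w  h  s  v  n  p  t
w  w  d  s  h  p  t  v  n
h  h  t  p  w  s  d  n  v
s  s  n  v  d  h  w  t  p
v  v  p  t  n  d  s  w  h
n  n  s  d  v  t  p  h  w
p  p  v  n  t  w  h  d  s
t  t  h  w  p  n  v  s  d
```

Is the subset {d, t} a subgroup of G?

{d, t} contains the identity d.
Checking products: every product of two elements of {d, t} (read from the table) lies in {d, t}, so the set is closed.
In a finite group, a nonempty closed subset is a subgroup. So {d, t} ≤ G.

Yes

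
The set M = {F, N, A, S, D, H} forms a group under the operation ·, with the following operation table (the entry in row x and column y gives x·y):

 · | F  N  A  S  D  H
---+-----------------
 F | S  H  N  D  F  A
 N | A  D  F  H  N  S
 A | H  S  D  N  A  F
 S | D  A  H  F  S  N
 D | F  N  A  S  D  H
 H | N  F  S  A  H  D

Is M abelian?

No

F·A = N but A·F = H.
Since F and A do not commute, M is not abelian.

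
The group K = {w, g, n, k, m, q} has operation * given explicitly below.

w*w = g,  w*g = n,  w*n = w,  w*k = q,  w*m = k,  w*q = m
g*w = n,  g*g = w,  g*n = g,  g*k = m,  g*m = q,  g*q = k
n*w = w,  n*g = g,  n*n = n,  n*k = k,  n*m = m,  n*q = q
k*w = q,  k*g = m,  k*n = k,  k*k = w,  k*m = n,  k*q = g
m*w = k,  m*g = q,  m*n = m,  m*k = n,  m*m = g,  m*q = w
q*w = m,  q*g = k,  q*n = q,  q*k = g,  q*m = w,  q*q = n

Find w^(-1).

First locate the identity: row n matches the header, so n is the identity.
Scan row w for n: w*g = n. Hence w^(-1) = g.

g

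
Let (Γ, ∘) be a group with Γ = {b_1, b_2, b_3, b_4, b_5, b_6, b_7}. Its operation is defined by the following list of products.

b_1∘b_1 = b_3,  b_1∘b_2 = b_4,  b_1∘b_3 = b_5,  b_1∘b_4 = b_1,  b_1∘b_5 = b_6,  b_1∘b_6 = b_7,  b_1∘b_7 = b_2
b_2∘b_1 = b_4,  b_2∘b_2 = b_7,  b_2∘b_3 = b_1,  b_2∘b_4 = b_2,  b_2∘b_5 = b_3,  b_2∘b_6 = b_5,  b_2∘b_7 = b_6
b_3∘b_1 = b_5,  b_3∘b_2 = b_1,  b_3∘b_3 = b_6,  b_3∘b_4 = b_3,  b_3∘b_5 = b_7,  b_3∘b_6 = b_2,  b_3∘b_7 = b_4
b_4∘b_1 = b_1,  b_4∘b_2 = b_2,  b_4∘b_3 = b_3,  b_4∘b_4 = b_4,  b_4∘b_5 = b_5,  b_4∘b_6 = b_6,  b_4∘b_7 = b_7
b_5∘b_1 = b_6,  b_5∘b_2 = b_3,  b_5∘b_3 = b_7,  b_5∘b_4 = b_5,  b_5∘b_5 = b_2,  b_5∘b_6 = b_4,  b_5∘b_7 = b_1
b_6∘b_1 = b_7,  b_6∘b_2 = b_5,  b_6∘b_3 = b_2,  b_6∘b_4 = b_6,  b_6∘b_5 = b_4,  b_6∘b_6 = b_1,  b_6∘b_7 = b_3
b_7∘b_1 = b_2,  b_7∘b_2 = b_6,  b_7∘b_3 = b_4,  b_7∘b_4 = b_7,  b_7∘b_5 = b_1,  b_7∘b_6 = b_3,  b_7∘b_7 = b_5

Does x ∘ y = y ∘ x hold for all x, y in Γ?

Check whether the table is symmetric across its main diagonal.
Every entry (row x, col y) equals the entry (row y, col x), so Γ is abelian.

Yes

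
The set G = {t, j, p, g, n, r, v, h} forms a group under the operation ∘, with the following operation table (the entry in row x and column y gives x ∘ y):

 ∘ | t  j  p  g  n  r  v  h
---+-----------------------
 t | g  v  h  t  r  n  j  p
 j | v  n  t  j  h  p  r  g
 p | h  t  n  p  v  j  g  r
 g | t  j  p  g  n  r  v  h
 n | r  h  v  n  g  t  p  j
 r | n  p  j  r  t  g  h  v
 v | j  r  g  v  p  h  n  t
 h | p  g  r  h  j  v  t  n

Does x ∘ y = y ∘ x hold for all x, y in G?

Yes

Check whether the table is symmetric across its main diagonal.
Every entry (row x, col y) equals the entry (row y, col x), so G is abelian.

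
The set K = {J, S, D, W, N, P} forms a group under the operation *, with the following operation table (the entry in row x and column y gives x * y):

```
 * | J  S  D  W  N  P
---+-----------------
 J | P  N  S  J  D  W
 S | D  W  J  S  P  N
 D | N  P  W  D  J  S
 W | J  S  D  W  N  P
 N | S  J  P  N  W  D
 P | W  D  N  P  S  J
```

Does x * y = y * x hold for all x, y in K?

No

J * S = N but S * J = D.
Since J and S do not commute, K is not abelian.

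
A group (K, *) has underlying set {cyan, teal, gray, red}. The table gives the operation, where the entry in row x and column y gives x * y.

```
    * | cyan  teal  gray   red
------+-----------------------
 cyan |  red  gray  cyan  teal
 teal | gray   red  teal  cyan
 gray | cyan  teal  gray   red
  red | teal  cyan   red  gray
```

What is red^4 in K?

red^1 = red
red^2 = red * red = gray
red^3 = gray * red = red
red^4 = red * red = gray
(Structurally, K here is isomorphic to the cyclic group Z_4.)

gray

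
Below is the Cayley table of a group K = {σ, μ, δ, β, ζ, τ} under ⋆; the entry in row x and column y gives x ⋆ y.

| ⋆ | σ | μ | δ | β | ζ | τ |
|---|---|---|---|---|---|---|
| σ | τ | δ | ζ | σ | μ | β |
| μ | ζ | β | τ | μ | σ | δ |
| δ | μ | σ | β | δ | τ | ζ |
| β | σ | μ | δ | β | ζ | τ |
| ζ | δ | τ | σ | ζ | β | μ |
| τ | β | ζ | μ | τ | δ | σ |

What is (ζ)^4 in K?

β

ζ^1 = ζ
ζ^2 = ζ ⋆ ζ = β
ζ^3 = β ⋆ ζ = ζ
ζ^4 = ζ ⋆ ζ = β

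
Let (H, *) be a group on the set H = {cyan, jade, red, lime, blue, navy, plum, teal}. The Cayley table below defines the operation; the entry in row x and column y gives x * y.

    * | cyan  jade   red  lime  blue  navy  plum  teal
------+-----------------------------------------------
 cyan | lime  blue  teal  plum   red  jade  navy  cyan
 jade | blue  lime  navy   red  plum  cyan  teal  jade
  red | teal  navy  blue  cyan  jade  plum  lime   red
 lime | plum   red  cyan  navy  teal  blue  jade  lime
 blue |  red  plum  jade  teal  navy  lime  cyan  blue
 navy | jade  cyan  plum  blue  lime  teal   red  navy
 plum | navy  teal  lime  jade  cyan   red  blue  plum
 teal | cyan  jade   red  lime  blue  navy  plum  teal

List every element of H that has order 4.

Identity is teal. Compute the order of each non-identity element by repeated multiplication:
  cyan: cyan → lime → plum → navy → jade → blue → red → teal  (order 8)
  jade: jade → lime → red → navy → cyan → blue → plum → teal  (order 8)
  red: red → blue → jade → navy → plum → lime → cyan → teal  (order 8)
  lime: lime → navy → blue → teal  (order 4)
  blue: blue → navy → lime → teal  (order 4)
  navy: navy → teal  (order 2)
  plum: plum → blue → cyan → navy → red → lime → jade → teal  (order 8)
Elements of order 4: {blue, lime}.

{blue, lime}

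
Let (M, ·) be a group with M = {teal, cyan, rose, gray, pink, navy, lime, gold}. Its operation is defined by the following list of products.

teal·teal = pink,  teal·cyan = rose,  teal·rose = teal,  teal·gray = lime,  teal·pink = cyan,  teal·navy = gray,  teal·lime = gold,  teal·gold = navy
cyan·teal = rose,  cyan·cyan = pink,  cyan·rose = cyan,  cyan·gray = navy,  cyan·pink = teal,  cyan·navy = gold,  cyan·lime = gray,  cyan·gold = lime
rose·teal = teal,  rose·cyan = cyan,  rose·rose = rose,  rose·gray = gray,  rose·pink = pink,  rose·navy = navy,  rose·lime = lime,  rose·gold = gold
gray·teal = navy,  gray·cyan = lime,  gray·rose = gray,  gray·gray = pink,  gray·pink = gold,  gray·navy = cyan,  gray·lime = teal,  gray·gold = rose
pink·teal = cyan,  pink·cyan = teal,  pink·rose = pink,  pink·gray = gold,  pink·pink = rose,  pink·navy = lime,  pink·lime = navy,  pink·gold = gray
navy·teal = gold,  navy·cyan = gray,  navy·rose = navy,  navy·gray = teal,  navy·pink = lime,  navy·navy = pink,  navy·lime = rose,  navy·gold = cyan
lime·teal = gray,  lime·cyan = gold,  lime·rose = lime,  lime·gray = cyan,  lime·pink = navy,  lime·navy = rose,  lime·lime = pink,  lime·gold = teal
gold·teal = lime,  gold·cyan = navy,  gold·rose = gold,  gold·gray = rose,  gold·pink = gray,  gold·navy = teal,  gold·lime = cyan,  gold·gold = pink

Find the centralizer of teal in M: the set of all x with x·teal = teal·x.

Compare row teal with column teal entry by entry.
pink·teal = cyan = teal·pink, so pink commutes with teal.
gray·teal = navy but teal·gray = lime, so gray does not.
Collecting the elements that commute with teal: C(teal) = {cyan, pink, rose, teal}.

{cyan, pink, rose, teal}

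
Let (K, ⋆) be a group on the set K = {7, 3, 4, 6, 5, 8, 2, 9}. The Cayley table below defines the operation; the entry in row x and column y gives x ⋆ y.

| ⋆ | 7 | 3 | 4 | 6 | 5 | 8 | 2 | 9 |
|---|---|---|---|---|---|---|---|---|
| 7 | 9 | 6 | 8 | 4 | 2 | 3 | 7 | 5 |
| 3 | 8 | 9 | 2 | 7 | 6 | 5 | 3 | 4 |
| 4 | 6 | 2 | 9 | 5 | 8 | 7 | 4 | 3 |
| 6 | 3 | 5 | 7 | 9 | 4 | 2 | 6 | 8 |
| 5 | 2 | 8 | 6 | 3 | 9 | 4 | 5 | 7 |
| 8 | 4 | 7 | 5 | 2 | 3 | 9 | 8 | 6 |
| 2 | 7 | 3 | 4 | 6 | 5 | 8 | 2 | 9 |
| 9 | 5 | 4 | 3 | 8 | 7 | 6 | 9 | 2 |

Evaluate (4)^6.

9

4^1 = 4
4^2 = 4 ⋆ 4 = 9
4^3 = 9 ⋆ 4 = 3
4^4 = 3 ⋆ 4 = 2
4^5 = 2 ⋆ 4 = 4
4^6 = 4 ⋆ 4 = 9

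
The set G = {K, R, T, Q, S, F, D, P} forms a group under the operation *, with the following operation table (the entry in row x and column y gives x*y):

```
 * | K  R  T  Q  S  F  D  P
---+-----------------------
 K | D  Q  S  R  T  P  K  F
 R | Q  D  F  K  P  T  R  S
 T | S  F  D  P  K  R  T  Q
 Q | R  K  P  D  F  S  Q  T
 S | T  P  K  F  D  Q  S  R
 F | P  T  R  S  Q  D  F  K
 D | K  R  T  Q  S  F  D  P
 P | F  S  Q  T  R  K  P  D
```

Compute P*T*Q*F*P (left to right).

K

P*T = Q
Q*Q = D
D*F = F
F*P = K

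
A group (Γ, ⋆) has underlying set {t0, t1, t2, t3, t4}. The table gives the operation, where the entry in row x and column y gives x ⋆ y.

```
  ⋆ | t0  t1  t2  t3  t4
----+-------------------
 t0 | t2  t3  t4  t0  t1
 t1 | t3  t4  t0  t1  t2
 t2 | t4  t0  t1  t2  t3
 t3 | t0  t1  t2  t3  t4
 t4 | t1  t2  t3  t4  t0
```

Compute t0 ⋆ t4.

Read row t0, column t4: t0 ⋆ t4 = t1.

t1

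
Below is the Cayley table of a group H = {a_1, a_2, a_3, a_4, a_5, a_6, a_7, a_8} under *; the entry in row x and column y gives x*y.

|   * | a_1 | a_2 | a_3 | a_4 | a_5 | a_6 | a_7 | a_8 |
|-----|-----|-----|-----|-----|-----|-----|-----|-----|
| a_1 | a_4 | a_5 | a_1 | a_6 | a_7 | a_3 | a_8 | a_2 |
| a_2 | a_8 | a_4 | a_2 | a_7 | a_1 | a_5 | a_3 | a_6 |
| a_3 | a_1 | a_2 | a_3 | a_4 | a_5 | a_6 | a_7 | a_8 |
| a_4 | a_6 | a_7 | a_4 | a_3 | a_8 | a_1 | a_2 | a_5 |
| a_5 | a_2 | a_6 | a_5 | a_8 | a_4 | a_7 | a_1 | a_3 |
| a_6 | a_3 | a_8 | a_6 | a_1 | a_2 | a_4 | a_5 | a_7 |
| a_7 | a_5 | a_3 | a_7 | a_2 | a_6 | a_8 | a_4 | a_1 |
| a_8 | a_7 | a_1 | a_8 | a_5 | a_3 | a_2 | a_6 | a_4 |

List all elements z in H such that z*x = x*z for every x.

{a_3, a_4}

An element z is central iff its row equals its column in the table.
For a_8: a_8*a_6 = a_2 ≠ a_7 = a_6*a_8, so a_8 ∉ Z.
Checking each element this way leaves Z(H) = {a_3, a_4}.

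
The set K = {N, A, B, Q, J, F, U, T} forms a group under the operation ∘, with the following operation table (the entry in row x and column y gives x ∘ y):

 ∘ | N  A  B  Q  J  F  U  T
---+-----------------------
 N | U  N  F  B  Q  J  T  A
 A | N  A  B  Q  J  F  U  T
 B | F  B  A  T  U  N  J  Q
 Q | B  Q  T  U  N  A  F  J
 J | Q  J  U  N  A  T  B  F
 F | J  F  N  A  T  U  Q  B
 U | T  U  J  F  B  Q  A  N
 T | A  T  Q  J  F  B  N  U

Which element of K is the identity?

The identity e satisfies e ∘ x = x for all x, so its row in the table reproduces the column headers.
Row A reads: N, A, B, Q, J, F, U, T — exactly the header order. So A is the identity.
(Structurally, K here is isomorphic to Z_2 x Z_4.)

A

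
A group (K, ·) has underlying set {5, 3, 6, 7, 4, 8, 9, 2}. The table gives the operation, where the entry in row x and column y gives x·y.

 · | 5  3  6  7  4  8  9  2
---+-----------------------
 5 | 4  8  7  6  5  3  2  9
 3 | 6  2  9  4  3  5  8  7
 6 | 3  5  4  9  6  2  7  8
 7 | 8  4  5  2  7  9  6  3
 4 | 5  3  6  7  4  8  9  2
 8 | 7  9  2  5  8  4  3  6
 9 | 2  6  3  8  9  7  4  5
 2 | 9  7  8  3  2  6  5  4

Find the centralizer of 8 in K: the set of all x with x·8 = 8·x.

Compare row 8 with column 8 entry by entry.
2·8 = 6 = 8·2, so 2 commutes with 8.
9·8 = 7 but 8·9 = 3, so 9 does not.
Collecting the elements that commute with 8: C(8) = {2, 4, 6, 8}.

{2, 4, 6, 8}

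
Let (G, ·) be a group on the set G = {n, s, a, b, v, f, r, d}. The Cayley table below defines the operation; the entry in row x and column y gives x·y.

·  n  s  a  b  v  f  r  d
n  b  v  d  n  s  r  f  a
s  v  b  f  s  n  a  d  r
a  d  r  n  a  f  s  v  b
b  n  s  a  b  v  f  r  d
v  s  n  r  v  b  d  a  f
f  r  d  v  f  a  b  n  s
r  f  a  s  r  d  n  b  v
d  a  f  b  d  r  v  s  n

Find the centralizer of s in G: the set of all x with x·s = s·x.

{b, n, s, v}

Compare row s with column s entry by entry.
n·s = v = s·n, so n commutes with s.
r·s = a but s·r = d, so r does not.
Collecting the elements that commute with s: C(s) = {b, n, s, v}.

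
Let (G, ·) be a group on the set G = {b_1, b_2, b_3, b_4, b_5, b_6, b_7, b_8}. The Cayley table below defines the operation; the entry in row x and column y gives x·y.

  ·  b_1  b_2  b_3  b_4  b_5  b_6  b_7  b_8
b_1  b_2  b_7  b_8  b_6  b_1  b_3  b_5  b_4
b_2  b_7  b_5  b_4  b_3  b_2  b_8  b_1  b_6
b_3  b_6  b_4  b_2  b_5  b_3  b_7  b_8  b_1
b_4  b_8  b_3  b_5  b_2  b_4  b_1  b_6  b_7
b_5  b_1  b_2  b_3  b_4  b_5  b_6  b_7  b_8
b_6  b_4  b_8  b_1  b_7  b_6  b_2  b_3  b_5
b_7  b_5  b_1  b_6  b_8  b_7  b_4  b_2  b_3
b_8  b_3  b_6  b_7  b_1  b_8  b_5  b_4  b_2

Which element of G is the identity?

b_5

The identity e satisfies e·x = x for all x, so its row in the table reproduces the column headers.
Row b_5 reads: b_1, b_2, b_3, b_4, b_5, b_6, b_7, b_8 — exactly the header order. So b_5 is the identity.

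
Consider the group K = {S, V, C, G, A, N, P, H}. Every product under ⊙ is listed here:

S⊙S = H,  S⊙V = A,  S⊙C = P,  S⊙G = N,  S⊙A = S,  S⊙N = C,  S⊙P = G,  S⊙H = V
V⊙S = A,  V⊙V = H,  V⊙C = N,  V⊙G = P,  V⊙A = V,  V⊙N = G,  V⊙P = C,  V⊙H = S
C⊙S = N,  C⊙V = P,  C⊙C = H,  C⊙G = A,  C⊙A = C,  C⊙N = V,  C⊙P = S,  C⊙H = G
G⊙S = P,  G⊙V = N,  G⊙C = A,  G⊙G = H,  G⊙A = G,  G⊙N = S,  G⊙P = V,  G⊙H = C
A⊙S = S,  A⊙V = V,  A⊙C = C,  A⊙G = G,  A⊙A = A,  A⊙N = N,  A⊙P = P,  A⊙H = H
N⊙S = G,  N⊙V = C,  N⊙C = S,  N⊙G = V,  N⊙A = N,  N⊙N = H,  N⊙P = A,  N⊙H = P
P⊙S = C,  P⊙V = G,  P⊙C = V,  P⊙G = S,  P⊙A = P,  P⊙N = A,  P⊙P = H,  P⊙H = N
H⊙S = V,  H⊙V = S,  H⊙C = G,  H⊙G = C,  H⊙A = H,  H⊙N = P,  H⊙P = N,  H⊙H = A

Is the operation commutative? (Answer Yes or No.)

No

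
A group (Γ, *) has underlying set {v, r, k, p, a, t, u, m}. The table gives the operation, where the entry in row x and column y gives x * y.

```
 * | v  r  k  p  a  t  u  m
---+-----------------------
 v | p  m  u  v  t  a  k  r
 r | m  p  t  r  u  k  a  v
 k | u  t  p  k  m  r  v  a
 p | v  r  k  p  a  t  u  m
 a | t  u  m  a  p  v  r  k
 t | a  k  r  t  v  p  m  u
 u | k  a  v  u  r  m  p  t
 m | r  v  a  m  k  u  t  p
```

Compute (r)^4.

r^1 = r
r^2 = r * r = p
r^3 = p * r = r
r^4 = r * r = p

p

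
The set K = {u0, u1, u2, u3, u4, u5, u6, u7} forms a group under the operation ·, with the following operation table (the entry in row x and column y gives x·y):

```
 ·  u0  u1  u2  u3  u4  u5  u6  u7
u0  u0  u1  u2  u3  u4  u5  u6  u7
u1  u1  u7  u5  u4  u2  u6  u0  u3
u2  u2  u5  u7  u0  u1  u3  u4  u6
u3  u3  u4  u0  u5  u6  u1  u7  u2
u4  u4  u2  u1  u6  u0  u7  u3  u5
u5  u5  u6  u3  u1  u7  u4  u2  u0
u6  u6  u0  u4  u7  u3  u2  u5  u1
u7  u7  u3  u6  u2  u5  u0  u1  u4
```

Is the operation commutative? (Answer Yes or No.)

Yes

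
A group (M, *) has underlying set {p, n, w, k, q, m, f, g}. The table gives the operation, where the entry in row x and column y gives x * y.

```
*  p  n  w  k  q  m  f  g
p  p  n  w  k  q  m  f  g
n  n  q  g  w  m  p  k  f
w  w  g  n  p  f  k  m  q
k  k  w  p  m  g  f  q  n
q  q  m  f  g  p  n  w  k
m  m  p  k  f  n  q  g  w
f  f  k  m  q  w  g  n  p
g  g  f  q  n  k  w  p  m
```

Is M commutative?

Check whether the table is symmetric across its main diagonal.
Every entry (row x, col y) equals the entry (row y, col x), so M is abelian.
(In fact M ≅ the cyclic group Z_8.)

Yes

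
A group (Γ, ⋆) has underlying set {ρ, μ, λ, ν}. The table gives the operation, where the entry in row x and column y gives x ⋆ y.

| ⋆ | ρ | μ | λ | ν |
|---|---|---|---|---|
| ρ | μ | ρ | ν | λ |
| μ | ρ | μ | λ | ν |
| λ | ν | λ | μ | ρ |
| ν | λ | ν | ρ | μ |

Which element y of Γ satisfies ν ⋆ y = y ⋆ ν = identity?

First locate the identity: row μ matches the header, so μ is the identity.
Scan row ν for μ: ν ⋆ ν = μ. Hence ν^(-1) = ν.

ν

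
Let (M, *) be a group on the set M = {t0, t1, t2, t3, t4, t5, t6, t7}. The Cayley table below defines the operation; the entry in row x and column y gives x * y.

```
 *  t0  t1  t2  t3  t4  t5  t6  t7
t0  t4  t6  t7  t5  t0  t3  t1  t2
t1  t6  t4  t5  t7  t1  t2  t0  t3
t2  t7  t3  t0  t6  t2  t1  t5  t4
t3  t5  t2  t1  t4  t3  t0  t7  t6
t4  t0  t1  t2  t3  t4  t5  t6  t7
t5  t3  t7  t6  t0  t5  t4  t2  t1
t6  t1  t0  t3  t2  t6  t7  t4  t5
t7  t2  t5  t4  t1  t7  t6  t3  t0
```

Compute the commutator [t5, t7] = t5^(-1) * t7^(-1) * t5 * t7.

Identity is t4; from the table t5^(-1) = t5 and t7^(-1) = t2.
t5 * t2 = t6
t6 * t5 = t7
t7 * t7 = t0

t0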